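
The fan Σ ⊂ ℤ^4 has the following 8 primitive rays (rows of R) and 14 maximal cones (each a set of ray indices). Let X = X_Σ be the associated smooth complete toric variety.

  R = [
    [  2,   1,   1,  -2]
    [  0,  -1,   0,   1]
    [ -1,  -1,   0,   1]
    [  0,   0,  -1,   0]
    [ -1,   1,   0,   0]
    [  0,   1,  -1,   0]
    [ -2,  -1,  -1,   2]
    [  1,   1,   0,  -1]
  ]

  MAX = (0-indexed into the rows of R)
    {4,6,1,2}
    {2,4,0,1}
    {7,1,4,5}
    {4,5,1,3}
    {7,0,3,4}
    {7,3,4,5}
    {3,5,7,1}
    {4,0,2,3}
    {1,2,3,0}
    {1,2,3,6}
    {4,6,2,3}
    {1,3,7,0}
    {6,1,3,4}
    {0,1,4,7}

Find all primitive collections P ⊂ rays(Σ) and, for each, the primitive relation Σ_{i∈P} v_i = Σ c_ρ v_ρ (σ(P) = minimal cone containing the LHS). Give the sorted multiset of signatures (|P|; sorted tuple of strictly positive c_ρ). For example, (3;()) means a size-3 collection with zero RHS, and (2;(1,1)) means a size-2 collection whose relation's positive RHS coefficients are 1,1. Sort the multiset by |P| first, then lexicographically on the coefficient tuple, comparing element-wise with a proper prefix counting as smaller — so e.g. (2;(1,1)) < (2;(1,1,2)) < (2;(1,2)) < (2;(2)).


Δ(Σ) — 8 vertices, 9 min non-faces:

  • {0,6}:  v_{0} + v_{6} = 0 ; sig = (2;())
  • {2,7}:  v_{2} + v_{7} = 0 ; sig = (2;())
  • {2,5}:  v_{2} + v_{5} = v_{1} + v_{3} + v_{4} ; sig = (2;(1,1,1))
  • {6,7}:  v_{6} + v_{7} = v_{1} + v_{3} + v_{4} ; sig = (2;(1,1,1))
  • {0,5}:  v_{0} + v_{5} = 2·v_{7} ; sig = (2;(2))
  • {5,6}:  v_{5} + v_{6} = 2·v_{1} + 2·v_{3} + 2·v_{4} ; sig = (2;(2,2,2))
  • {0,1,3,4}:  v_{0} + v_{1} + v_{3} + v_{4} = v_{7} ; sig = (4;(1))
  • {1,2,3,4}:  v_{1} + v_{2} + v_{3} + v_{4} = v_{6} ; sig = (4;(1))
  • {1,3,4,7}:  v_{1} + v_{3} + v_{4} + v_{7} = v_{5} ; sig = (4;(1))

Sorted signature multiset PRS(X):
[(2;()), (2;()), (2;(1,1,1)), (2;(1,1,1)), (2;(2)), (2;(2,2,2)), (4;(1)), (4;(1)), (4;(1))]


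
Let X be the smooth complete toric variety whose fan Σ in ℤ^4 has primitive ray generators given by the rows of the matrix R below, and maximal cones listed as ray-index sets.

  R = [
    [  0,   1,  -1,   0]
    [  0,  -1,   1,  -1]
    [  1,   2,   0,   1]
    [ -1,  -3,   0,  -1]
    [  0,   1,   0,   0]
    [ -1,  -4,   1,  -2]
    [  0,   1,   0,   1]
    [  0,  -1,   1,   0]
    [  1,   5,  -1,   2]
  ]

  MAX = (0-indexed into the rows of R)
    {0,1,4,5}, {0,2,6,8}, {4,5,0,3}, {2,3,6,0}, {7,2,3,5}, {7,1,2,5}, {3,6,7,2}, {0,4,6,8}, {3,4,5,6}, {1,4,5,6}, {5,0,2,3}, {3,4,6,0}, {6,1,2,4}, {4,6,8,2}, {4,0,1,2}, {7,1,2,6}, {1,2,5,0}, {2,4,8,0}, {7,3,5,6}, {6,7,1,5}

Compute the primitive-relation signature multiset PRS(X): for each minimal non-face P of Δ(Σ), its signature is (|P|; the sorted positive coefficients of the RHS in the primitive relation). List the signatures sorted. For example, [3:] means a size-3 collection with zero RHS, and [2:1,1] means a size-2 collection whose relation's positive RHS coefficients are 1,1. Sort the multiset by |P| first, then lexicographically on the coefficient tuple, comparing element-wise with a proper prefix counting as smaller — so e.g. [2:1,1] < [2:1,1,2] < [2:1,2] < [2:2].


13 minimal non-faces of Δ(Σ) (on 9 rays):

  P={0,7}:  v_{0} + v_{7} = 0 — sig = [2:]
  P={1,3}:  v_{1} + v_{3} = v_{5} — sig = [2:1]
  P={5,8}:  v_{5} + v_{8} = v_{4} — sig = [2:1]
  P={3,8}:  v_{3} + v_{8} = v_{0} + v_{6} — sig = [2:1,1]
  P={4,7}:  v_{4} + v_{7} = v_{1} + v_{6} — sig = [2:1,1]
  P={7,8}:  v_{7} + v_{8} = v_{2} + v_{4} + v_{6} — sig = [2:1,1,1]
  P={1,8}:  v_{1} + v_{8} = v_{2} + 2·v_{4} — sig = [2:1,2]
  P={2,3,4}:  v_{2} + v_{3} + v_{4} = 0 — sig = [3:]
  P={0,1,6}:  v_{0} + v_{1} + v_{6} = v_{4} — sig = [3:1]
  P={2,4,5}:  v_{2} + v_{4} + v_{5} = v_{1} — sig = [3:1]
  P={2,5,6}:  v_{2} + v_{5} + v_{6} = v_{7} — sig = [3:1]
  P={0,5,6}:  v_{0} + v_{5} + v_{6} = v_{3} + v_{4} — sig = [3:1,1]
  P={0,2,4,6}:  v_{0} + v_{2} + v_{4} + v_{6} = v_{8} — sig = [4:1]

Signatures (|P|; sorted positive RHS coefficients), sorted:
[[2:], [2:1], [2:1], [2:1,1], [2:1,1], [2:1,1,1], [2:1,2], [3:], [3:1], [3:1], [3:1], [3:1,1], [4:1]]


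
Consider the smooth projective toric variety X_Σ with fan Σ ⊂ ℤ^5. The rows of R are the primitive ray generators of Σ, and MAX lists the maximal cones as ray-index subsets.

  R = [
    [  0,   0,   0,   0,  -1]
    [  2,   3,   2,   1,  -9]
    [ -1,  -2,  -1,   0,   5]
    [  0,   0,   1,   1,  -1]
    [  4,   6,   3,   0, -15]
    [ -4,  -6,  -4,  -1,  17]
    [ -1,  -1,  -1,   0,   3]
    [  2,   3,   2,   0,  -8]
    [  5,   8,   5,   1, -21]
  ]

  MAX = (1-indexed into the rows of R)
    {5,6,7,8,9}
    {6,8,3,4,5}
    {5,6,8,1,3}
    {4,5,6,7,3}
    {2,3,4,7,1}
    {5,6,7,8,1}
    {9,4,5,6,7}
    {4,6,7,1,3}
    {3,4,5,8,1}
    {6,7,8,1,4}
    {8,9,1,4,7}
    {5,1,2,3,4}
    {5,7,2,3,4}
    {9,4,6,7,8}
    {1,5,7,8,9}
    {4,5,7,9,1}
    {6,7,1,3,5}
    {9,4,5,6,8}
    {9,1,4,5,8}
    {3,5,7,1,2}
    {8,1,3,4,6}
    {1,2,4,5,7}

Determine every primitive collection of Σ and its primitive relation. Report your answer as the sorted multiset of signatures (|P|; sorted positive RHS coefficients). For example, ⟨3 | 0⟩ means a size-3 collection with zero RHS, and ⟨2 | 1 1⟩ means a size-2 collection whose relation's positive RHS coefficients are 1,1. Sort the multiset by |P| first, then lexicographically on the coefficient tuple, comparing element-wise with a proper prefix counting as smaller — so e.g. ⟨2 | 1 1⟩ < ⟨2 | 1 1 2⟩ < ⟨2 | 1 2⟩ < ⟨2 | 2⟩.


9 collections generate NE(X_Σ); each relation:

  P = {2,6}:  v_{2} + v_{6} = v_{3} + v_{7}  ⟹  sig = ⟨2 | 1 1⟩
  P = {3,9}:  v_{3} + v_{9} = v_{4} + v_{5}  ⟹  sig = ⟨2 | 1 1⟩
  P = {2,8}:  v_{2} + v_{8} = v_{1} + v_{4} + v_{5}  ⟹  sig = ⟨2 | 1 1 1⟩
  P = {2,9}:  v_{2} + v_{9} = v_{1} + 2·v_{4} + 2·v_{5} + v_{7}  ⟹  sig = ⟨2 | 1 1 2 2⟩
  P = {3,7,8}:  v_{3} + v_{7} + v_{8} = 0  ⟹  sig = ⟨3 | 0⟩
  P = {1,6,9}:  v_{1} + v_{6} + v_{9} = v_{7} + v_{8}  ⟹  sig = ⟨3 | 1 1⟩
  P = {1,4,5,6}:  v_{1} + v_{4} + v_{5} + v_{6} = 0  ⟹  sig = ⟨4 | 0⟩
  P = {4,5,7,8}:  v_{4} + v_{5} + v_{7} + v_{8} = v_{9}  ⟹  sig = ⟨4 | 1⟩
  P = {1,3,4,5,7}:  v_{1} + v_{3} + v_{4} + v_{5} + v_{7} = v_{2}  ⟹  sig = ⟨5 | 1⟩

Sorted signature multiset PRS(X):
{ ⟨2 | 1 1⟩ ×2,  ⟨2 | 1 1 1⟩,  ⟨2 | 1 1 2 2⟩,  ⟨3 | 0⟩,  ⟨3 | 1 1⟩,  ⟨4 | 0⟩,  ⟨4 | 1⟩,  ⟨5 | 1⟩ }


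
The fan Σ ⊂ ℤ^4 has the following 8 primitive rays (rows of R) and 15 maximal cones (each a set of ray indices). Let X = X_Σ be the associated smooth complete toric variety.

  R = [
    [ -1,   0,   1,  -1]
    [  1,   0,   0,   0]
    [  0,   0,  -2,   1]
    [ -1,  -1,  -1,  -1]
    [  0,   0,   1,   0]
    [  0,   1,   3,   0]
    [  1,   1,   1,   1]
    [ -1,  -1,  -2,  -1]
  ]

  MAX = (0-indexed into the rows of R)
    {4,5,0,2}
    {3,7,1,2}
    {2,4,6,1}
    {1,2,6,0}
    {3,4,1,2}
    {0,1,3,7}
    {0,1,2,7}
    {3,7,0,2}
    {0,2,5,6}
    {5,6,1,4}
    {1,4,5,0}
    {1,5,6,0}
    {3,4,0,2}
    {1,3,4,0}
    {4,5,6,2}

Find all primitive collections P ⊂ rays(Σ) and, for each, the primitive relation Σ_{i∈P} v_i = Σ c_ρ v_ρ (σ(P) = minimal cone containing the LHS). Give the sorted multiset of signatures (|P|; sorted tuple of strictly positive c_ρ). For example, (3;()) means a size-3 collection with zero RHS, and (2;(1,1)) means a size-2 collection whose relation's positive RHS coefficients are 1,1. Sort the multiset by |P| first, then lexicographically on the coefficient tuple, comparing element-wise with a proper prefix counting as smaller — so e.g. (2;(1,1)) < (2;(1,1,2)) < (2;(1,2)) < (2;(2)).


9 minimal non-faces of Δ(Σ) (on 8 rays):

  {3,6}:  v_{3} + v_{6} = 0  ⟹  sig = (2;())
  {4,7}:  v_{4} + v_{7} = v_{3}  ⟹  sig = (2;(1))
  {5,7}:  v_{5} + v_{7} = v_{0}  ⟹  sig = (2;(1))
  {3,5}:  v_{3} + v_{5} = v_{0} + v_{4}  ⟹  sig = (2;(1,1))
  {6,7}:  v_{6} + v_{7} = v_{0} + v_{1} + v_{2}  ⟹  sig = (2;(1,1,1))
  {0,4,6}:  v_{0} + v_{4} + v_{6} = v_{5}  ⟹  sig = (3;(1))
  {1,2,5}:  v_{1} + v_{2} + v_{5} = v_{6}  ⟹  sig = (3;(1))
  {0,1,2,4}:  v_{0} + v_{1} + v_{2} + v_{4} = 0  ⟹  sig = (4;())
  {0,1,2,3}:  v_{0} + v_{1} + v_{2} + v_{3} = v_{7}  ⟹  sig = (4;(1))

Signatures (|P|; sorted positive RHS coefficients), sorted:
    (2;())
    (2;(1))
    (2;(1))
    (2;(1,1))
    (2;(1,1,1))
    (3;(1))
    (3;(1))
    (4;())
    (4;(1))


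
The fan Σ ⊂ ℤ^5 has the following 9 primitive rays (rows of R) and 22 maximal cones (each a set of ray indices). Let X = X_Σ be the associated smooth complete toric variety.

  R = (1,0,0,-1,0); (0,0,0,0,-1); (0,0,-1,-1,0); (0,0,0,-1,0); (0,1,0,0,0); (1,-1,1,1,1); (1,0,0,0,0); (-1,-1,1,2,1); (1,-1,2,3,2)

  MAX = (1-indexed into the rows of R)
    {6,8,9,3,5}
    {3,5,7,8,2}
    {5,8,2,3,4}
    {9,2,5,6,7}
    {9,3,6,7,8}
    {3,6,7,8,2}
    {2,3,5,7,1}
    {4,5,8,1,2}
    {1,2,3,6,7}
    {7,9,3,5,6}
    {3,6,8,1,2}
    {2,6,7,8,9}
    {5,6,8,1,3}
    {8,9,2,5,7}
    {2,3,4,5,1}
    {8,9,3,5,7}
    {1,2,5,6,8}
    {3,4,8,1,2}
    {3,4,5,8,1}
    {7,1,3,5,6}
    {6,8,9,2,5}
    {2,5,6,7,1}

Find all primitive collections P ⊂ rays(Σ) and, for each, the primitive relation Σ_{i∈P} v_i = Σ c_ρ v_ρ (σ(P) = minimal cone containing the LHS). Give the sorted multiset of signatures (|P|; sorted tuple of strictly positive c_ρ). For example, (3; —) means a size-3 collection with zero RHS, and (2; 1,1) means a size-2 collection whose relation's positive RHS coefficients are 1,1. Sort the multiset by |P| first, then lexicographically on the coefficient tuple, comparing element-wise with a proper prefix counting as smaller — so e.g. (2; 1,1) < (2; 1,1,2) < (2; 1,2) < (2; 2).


Σ has 9 primitive collections:

  P={4,7}:  v_{4} + v_{7} = v_{1}  ⟹  sig = (2; 1)
  P={4,9}:  v_{4} + v_{9} = v_{1} + v_{5} + v_{6} + v_{8}  ⟹  sig = (2; 1,1,1,1)
  P={1,9}:  v_{1} + v_{9} = v_{5} + 2·v_{6}  ⟹  sig = (2; 1,2)
  P={4,6}:  v_{4} + v_{6} = 2·v_{1} + v_{8}  ⟹  sig = (2; 1,2)
  P={1,7,8}:  v_{1} + v_{7} + v_{8} = v_{6}  ⟹  sig = (3; 1)
  P={2,3,9}:  v_{2} + v_{3} + v_{9} = 2·v_{7} + v_{8}  ⟹  sig = (3; 1,2)
  P={2,3,5,6}:  v_{2} + v_{3} + v_{5} + v_{6} = v_{7}  ⟹  sig = (4; 1)
  P={5,6,7,8}:  v_{5} + v_{6} + v_{7} + v_{8} = v_{9}  ⟹  sig = (4; 1)
  P={1,2,3,5,8}:  v_{1} + v_{2} + v_{3} + v_{5} + v_{8} = 0  ⟹  sig = (5; —)

Sorted signature multiset PRS(X):
    |P|=2: 4 collections, coeffs (1), (1,1,1,1), (1,2), (1,2)
    |P|=3: 2 collections, coeffs (1), (1,2)
    |P|=4: 2 collections, coeffs (1), (1)
    |P|=5: 1 collection, coeffs ()


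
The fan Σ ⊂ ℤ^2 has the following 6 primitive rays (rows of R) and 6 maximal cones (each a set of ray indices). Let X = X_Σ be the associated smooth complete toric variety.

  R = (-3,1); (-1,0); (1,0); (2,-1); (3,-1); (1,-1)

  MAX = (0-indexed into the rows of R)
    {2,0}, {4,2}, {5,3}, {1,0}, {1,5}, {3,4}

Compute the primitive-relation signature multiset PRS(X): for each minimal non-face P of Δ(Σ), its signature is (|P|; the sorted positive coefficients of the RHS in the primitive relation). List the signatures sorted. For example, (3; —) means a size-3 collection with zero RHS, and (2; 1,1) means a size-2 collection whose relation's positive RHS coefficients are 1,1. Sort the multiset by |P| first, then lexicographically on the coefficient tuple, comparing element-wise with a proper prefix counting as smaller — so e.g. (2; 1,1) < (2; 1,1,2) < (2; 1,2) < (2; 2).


9 minimal non-faces of Δ(Σ) (on 6 rays):

  P = {0,4}:  v_{0} + v_{4} = 0 — sig = (2; —)
  P = {1,2}:  v_{1} + v_{2} = 0 — sig = (2; —)
  P = {0,3}:  v_{0} + v_{3} = v_{1} — sig = (2; 1)
  P = {1,3}:  v_{1} + v_{3} = v_{5} — sig = (2; 1)
  P = {1,4}:  v_{1} + v_{4} = v_{3} — sig = (2; 1)
  P = {2,3}:  v_{2} + v_{3} = v_{4} — sig = (2; 1)
  P = {2,5}:  v_{2} + v_{5} = v_{3} — sig = (2; 1)
  P = {0,5}:  v_{0} + v_{5} = 2·v_{1} — sig = (2; 2)
  P = {4,5}:  v_{4} + v_{5} = 2·v_{3} — sig = (2; 2)

so the primitive-relation signature multiset is
    |P|=2: 9 collections, coeffs (), (), (1), (1), (1), (1), (1), (2), (2)


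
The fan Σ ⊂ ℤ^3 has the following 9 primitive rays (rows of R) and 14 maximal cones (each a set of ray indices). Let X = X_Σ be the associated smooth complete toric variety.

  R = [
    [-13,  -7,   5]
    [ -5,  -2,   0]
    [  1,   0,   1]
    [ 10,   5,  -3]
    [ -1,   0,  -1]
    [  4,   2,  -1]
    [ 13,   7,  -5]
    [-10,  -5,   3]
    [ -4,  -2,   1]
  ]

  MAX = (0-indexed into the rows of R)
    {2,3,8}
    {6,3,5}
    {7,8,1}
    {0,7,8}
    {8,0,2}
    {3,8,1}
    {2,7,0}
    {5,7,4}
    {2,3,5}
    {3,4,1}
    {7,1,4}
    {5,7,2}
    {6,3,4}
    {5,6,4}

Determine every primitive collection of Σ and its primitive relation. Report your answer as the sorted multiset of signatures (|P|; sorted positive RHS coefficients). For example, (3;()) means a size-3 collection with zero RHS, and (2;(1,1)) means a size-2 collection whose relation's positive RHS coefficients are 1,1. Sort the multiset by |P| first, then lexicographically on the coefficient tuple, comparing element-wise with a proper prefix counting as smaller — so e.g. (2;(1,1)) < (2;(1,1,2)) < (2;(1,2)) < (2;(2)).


17 minimal non-faces of Δ(Σ) (on 9 rays):

  P={0,6}:  v_{0} + v_{6} = 0 ; sig = (2;())
  P={2,4}:  v_{2} + v_{4} = 0 ; sig = (2;())
  P={3,7}:  v_{3} + v_{7} = 0 ; sig = (2;())
  P={5,8}:  v_{5} + v_{8} = 0 ; sig = (2;())
  P={1,2}:  v_{1} + v_{2} = v_{8} ; sig = (2;(1))
  P={1,5}:  v_{1} + v_{5} = v_{4} ; sig = (2;(1))
  P={4,8}:  v_{4} + v_{8} = v_{1} ; sig = (2;(1))
  P={0,3}:  v_{0} + v_{3} = v_{2} + v_{8} ; sig = (2;(1,1))
  P={0,4}:  v_{0} + v_{4} = v_{7} + v_{8} ; sig = (2;(1,1))
  P={0,5}:  v_{0} + v_{5} = v_{2} + v_{7} ; sig = (2;(1,1))
  P={2,6}:  v_{2} + v_{6} = v_{3} + v_{5} ; sig = (2;(1,1))
  P={6,7}:  v_{6} + v_{7} = v_{4} + v_{5} ; sig = (2;(1,1))
  P={6,8}:  v_{6} + v_{8} = v_{3} + v_{4} ; sig = (2;(1,1))
  P={0,1}:  v_{0} + v_{1} = v_{7} + 2·v_{8} ; sig = (2;(1,2))
  P={1,6}:  v_{1} + v_{6} = v_{3} + 2·v_{4} ; sig = (2;(1,2))
  P={2,7,8}:  v_{2} + v_{7} + v_{8} = v_{0} ; sig = (3;(1))
  P={3,4,5}:  v_{3} + v_{4} + v_{5} = v_{6} ; sig = (3;(1))

so the primitive-relation signature multiset is
    (2;())
    (2;())
    (2;())
    (2;())
    (2;(1))
    (2;(1))
    (2;(1))
    (2;(1,1))
    (2;(1,1))
    (2;(1,1))
    (2;(1,1))
    (2;(1,1))
    (2;(1,1))
    (2;(1,2))
    (2;(1,2))
    (3;(1))
    (3;(1))


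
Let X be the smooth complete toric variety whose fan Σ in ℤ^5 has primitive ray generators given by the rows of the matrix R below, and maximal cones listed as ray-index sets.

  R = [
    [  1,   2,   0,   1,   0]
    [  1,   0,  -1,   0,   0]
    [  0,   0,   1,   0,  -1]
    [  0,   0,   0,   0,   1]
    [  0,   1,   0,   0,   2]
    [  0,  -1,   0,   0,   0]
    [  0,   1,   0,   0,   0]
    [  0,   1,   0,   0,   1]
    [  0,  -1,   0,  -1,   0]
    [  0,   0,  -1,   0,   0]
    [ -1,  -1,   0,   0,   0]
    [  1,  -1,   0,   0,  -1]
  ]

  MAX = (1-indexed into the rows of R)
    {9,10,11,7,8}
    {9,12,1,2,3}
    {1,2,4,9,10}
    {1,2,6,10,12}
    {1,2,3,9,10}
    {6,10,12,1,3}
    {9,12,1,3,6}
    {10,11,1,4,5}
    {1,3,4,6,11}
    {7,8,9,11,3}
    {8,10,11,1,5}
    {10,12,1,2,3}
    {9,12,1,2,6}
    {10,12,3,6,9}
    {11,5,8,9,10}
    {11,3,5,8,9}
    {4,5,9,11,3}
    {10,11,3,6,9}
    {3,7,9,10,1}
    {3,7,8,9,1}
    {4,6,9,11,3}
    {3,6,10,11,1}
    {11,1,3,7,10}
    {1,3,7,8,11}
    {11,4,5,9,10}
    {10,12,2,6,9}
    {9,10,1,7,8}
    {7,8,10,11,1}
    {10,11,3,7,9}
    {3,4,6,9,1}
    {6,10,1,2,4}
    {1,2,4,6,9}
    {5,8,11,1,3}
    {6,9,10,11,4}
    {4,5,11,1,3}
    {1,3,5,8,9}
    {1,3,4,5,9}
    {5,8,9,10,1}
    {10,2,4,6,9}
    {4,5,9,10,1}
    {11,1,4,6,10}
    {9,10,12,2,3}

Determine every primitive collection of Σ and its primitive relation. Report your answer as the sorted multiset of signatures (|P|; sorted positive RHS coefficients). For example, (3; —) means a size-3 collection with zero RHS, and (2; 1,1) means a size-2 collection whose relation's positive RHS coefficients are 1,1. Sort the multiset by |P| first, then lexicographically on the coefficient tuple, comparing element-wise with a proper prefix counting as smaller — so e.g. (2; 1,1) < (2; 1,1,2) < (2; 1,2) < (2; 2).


Δ(Σ) — 12 vertices, 23 min non-faces:

  P = {6,7}:  v_{6} + v_{7} = 0 — sig = (2; —)
  P = {4,7}:  v_{4} + v_{7} = v_{8} — sig = (2; 1)
  P = {4,8}:  v_{4} + v_{8} = v_{5} — sig = (2; 1)
  P = {6,8}:  v_{6} + v_{8} = v_{4} — sig = (2; 1)
  P = {2,11}:  v_{2} + v_{11} = v_{6} + v_{10} — sig = (2; 1,1)
  P = {7,12}:  v_{7} + v_{12} = v_{2} + v_{3} — sig = (2; 1,1)
  P = {2,7}:  v_{2} + v_{7} = v_{1} + v_{9} + v_{10} — sig = (2; 1,1,1)
  P = {8,12}:  v_{8} + v_{12} = v_{1} + v_{6} + v_{9} — sig = (2; 1,1,1)
  P = {2,8}:  v_{2} + v_{8} = v_{1} + v_{4} + v_{9} + v_{10} — sig = (2; 1,1,1,1)
  P = {5,12}:  v_{5} + v_{12} = v_{1} + v_{4} + v_{6} + v_{9} — sig = (2; 1,1,1,1)
  P = {2,5}:  v_{2} + v_{5} = v_{1} + 2·v_{4} + v_{9} + v_{10} — sig = (2; 1,1,1,2)
  P = {4,12}:  v_{4} + v_{12} = v_{1} + 2·v_{6} + v_{9} — sig = (2; 1,1,2)
  P = {11,12}:  v_{11} + v_{12} = v_{3} + 2·v_{6} + v_{10} — sig = (2; 1,1,2)
  P = {5,6}:  v_{5} + v_{6} = 2·v_{4} — sig = (2; 2)
  P = {5,7}:  v_{5} + v_{7} = 2·v_{8} — sig = (2; 2)
  P = {1,9,11}:  v_{1} + v_{9} + v_{11} = 0 — sig = (3; —)
  P = {3,4,10}:  v_{3} + v_{4} + v_{10} = 0 — sig = (3; —)
  P = {2,3,6}:  v_{2} + v_{3} + v_{6} = v_{12} — sig = (3; 1)
  P = {3,5,10}:  v_{3} + v_{5} + v_{10} = v_{8} — sig = (3; 1)
  P = {3,8,10}:  v_{3} + v_{8} + v_{10} = v_{7} — sig = (3; 1)
  P = {2,3,4}:  v_{2} + v_{3} + v_{4} = v_{1} + v_{6} + v_{9} — sig = (3; 1,1,1)
  P = {1,6,9,10}:  v_{1} + v_{6} + v_{9} + v_{10} = v_{2} — sig = (4; 1)
  P = {1,9,10,12}:  v_{1} + v_{9} + v_{10} + v_{12} = 2·v_{2} + v_{3} — sig = (4; 1,2)

Hence PRS(X_Σ) =
    |P|=2: 15 collections, coeffs (), (1), (1), (1), (1,1), (1,1), (1,1,1), (1,1,1), (1,1,1,1), (1,1,1,1), (1,1,1,2), (1,1,2), (1,1,2), (2), (2)
    |P|=3: 6 collections, coeffs (), (), (1), (1), (1), (1,1,1)
    |P|=4: 2 collections, coeffs (1), (1,2)


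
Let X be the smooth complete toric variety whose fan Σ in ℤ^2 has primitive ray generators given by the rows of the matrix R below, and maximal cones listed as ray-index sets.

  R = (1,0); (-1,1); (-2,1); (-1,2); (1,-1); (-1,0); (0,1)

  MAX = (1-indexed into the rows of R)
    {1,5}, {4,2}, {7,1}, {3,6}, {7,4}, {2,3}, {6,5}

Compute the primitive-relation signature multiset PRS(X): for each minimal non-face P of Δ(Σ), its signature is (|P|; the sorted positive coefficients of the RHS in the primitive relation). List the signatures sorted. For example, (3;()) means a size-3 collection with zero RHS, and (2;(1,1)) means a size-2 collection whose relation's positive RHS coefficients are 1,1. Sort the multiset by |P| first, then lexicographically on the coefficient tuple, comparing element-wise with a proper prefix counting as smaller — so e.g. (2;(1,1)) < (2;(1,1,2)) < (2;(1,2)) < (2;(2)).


|primitive collections| = 14. Relations:

  • {1,6}:  v_{1} + v_{6} = 0  →  sig = (2;())
  • {2,5}:  v_{2} + v_{5} = 0  →  sig = (2;())
  • {1,2}:  v_{1} + v_{2} = v_{7}  →  sig = (2;(1))
  • {1,3}:  v_{1} + v_{3} = v_{2}  →  sig = (2;(1))
  • {2,6}:  v_{2} + v_{6} = v_{3}  →  sig = (2;(1))
  • {2,7}:  v_{2} + v_{7} = v_{4}  →  sig = (2;(1))
  • {3,5}:  v_{3} + v_{5} = v_{6}  →  sig = (2;(1))
  • {4,5}:  v_{4} + v_{5} = v_{7}  →  sig = (2;(1))
  • {5,7}:  v_{5} + v_{7} = v_{1}  →  sig = (2;(1))
  • {6,7}:  v_{6} + v_{7} = v_{2}  →  sig = (2;(1))
  • {1,4}:  v_{1} + v_{4} = 2·v_{7}  →  sig = (2;(2))
  • {3,7}:  v_{3} + v_{7} = 2·v_{2}  →  sig = (2;(2))
  • {4,6}:  v_{4} + v_{6} = 2·v_{2}  →  sig = (2;(2))
  • {3,4}:  v_{3} + v_{4} = 3·v_{2}  →  sig = (2;(3))

Hence PRS(X_Σ) =
{ (2;()) ×2,  (2;(1)) ×8,  (2;(2)) ×3,  (2;(3)) }


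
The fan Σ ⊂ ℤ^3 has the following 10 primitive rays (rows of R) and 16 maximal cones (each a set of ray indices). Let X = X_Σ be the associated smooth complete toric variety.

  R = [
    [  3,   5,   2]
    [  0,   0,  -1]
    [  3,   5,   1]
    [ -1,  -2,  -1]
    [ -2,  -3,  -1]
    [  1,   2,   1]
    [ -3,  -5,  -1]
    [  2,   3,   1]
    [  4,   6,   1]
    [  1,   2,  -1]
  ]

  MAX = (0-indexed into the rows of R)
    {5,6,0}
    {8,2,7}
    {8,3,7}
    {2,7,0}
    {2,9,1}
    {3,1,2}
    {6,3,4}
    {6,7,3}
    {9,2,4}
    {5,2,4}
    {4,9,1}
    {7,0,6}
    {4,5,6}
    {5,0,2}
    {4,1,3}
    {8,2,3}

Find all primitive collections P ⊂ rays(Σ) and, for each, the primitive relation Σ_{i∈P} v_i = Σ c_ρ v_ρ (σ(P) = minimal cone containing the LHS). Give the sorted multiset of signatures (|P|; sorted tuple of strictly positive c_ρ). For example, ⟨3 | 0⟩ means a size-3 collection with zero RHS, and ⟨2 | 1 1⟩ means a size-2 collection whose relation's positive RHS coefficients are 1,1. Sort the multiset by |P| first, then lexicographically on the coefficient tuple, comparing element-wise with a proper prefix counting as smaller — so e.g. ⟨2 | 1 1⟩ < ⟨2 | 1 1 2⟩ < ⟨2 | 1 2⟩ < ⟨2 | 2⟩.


24 collections generate NE(X_Σ); each relation:

  P={2,6}:  v_{2} + v_{6} = 0  ⇒ sig = ⟨2 | 0⟩
  P={3,5}:  v_{3} + v_{5} = 0  ⇒ sig = ⟨2 | 0⟩
  P={4,7}:  v_{4} + v_{7} = 0  ⇒ sig = ⟨2 | 0⟩
  P={0,1}:  v_{0} + v_{1} = v_{2}  ⇒ sig = ⟨2 | 1⟩
  P={0,3}:  v_{0} + v_{3} = v_{7}  ⇒ sig = ⟨2 | 1⟩
  P={0,4}:  v_{0} + v_{4} = v_{5}  ⇒ sig = ⟨2 | 1⟩
  P={5,7}:  v_{5} + v_{7} = v_{0}  ⇒ sig = ⟨2 | 1⟩
  P={1,5}:  v_{1} + v_{5} = v_{2} + v_{4}  ⇒ sig = ⟨2 | 1 1⟩
  P={1,6}:  v_{1} + v_{6} = v_{3} + v_{4}  ⇒ sig = ⟨2 | 1 1⟩
  P={1,7}:  v_{1} + v_{7} = v_{2} + v_{3}  ⇒ sig = ⟨2 | 1 1⟩
  P={4,8}:  v_{4} + v_{8} = v_{2} + v_{3}  ⇒ sig = ⟨2 | 1 1⟩
  P={5,8}:  v_{5} + v_{8} = v_{2} + v_{7}  ⇒ sig = ⟨2 | 1 1⟩
  P={6,8}:  v_{6} + v_{8} = v_{3} + v_{7}  ⇒ sig = ⟨2 | 1 1⟩
  P={6,9}:  v_{6} + v_{9} = v_{1} + v_{4}  ⇒ sig = ⟨2 | 1 1⟩
  P={7,9}:  v_{7} + v_{9} = v_{1} + v_{2}  ⇒ sig = ⟨2 | 1 1⟩
  P={8,9}:  v_{8} + v_{9} = v_{1} + 2·v_{2} + v_{3}  ⇒ sig = ⟨2 | 1 1 2⟩
  P={0,8}:  v_{0} + v_{8} = v_{2} + 2·v_{7}  ⇒ sig = ⟨2 | 1 2⟩
  P={0,9}:  v_{0} + v_{9} = 2·v_{2} + v_{4}  ⇒ sig = ⟨2 | 1 2⟩
  P={3,9}:  v_{3} + v_{9} = 2·v_{1}  ⇒ sig = ⟨2 | 2⟩
  P={1,8}:  v_{1} + v_{8} = 2·v_{2} + 2·v_{3}  ⇒ sig = ⟨2 | 2 2⟩
  P={5,9}:  v_{5} + v_{9} = 2·v_{2} + 2·v_{4}  ⇒ sig = ⟨2 | 2 2⟩
  P={1,2,4}:  v_{1} + v_{2} + v_{4} = v_{9}  ⇒ sig = ⟨3 | 1⟩
  P={2,3,4}:  v_{2} + v_{3} + v_{4} = v_{1}  ⇒ sig = ⟨3 | 1⟩
  P={2,3,7}:  v_{2} + v_{3} + v_{7} = v_{8}  ⇒ sig = ⟨3 | 1⟩

Hence PRS(X_Σ) =
    ⟨2 | 0⟩
    ⟨2 | 0⟩
    ⟨2 | 0⟩
    ⟨2 | 1⟩
    ⟨2 | 1⟩
    ⟨2 | 1⟩
    ⟨2 | 1⟩
    ⟨2 | 1 1⟩
    ⟨2 | 1 1⟩
    ⟨2 | 1 1⟩
    ⟨2 | 1 1⟩
    ⟨2 | 1 1⟩
    ⟨2 | 1 1⟩
    ⟨2 | 1 1⟩
    ⟨2 | 1 1⟩
    ⟨2 | 1 1 2⟩
    ⟨2 | 1 2⟩
    ⟨2 | 1 2⟩
    ⟨2 | 2⟩
    ⟨2 | 2 2⟩
    ⟨2 | 2 2⟩
    ⟨3 | 1⟩
    ⟨3 | 1⟩
    ⟨3 | 1⟩


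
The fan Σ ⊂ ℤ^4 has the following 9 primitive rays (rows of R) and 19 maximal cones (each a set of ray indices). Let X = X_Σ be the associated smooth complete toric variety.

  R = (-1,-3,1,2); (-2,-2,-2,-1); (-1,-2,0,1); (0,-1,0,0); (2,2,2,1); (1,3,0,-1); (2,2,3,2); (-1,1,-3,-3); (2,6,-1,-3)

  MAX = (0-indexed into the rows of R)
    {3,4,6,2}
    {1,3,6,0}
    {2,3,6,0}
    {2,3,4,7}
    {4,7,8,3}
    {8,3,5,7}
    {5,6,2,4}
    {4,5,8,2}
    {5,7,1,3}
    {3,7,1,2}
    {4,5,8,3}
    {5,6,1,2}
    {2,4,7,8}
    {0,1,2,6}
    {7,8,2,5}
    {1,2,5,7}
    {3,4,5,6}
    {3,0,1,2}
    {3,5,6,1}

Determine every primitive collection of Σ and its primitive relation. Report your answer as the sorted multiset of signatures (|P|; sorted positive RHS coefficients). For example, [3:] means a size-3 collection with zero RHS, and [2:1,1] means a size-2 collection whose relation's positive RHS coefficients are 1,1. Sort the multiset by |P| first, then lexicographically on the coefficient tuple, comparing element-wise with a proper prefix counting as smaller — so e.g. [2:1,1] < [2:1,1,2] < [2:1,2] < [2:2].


|primitive collections| = 12. Relations:

  {1,4}:  v_{1} + v_{4} = 0  ⟹  sig = [2:]
  {0,7}:  v_{0} + v_{7} = v_{1}  ⟹  sig = [2:1]
  {0,8}:  v_{0} + v_{8} = v_{5}  ⟹  sig = [2:1]
  {6,7}:  v_{6} + v_{7} = v_{5}  ⟹  sig = [2:1]
  {0,5}:  v_{0} + v_{5} = v_{1} + v_{6}  ⟹  sig = [2:1,1]
  {1,8}:  v_{1} + v_{8} = v_{5} + v_{7}  ⟹  sig = [2:1,1]
  {0,4}:  v_{0} + v_{4} = v_{2} + v_{3} + v_{6}  ⟹  sig = [2:1,1,1]
  {6,8}:  v_{6} + v_{8} = v_{4} + 2·v_{5}  ⟹  sig = [2:1,2]
  {2,3,5}:  v_{2} + v_{3} + v_{5} = 0  ⟹  sig = [3:]
  {4,5,7}:  v_{4} + v_{5} + v_{7} = v_{8}  ⟹  sig = [3:1]
  {2,3,8}:  v_{2} + v_{3} + v_{8} = v_{4} + v_{7}  ⟹  sig = [3:1,1]
  {1,2,3,6}:  v_{1} + v_{2} + v_{3} + v_{6} = v_{0}  ⟹  sig = [4:1]

so the primitive-relation signature multiset is
[[2:], [2:1], [2:1], [2:1], [2:1,1], [2:1,1], [2:1,1,1], [2:1,2], [3:], [3:1], [3:1,1], [4:1]]


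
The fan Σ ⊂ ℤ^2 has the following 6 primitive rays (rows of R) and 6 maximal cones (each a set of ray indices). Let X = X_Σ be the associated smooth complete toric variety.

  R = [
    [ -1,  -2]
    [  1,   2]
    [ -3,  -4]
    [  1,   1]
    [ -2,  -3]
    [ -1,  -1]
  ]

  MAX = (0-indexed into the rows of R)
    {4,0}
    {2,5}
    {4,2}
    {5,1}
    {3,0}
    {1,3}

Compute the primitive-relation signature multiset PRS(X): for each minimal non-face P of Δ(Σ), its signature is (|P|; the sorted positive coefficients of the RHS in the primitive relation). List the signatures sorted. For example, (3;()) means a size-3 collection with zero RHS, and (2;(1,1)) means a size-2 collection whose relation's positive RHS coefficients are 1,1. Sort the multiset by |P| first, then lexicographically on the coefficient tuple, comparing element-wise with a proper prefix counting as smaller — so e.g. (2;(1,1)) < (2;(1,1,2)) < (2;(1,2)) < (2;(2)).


|primitive collections| = 9. Relations:

  • {0,1}:  v_{0} + v_{1} = 0 ; sig = (2;())
  • {3,5}:  v_{3} + v_{5} = 0 ; sig = (2;())
  • {0,5}:  v_{0} + v_{5} = v_{4} ; sig = (2;(1))
  • {1,4}:  v_{1} + v_{4} = v_{5} ; sig = (2;(1))
  • {2,3}:  v_{2} + v_{3} = v_{4} ; sig = (2;(1))
  • {3,4}:  v_{3} + v_{4} = v_{0} ; sig = (2;(1))
  • {4,5}:  v_{4} + v_{5} = v_{2} ; sig = (2;(1))
  • {0,2}:  v_{0} + v_{2} = 2·v_{4} ; sig = (2;(2))
  • {1,2}:  v_{1} + v_{2} = 2·v_{5} ; sig = (2;(2))

Sorted signature multiset PRS(X):
[(2;()), (2;()), (2;(1)), (2;(1)), (2;(1)), (2;(1)), (2;(1)), (2;(2)), (2;(2))]


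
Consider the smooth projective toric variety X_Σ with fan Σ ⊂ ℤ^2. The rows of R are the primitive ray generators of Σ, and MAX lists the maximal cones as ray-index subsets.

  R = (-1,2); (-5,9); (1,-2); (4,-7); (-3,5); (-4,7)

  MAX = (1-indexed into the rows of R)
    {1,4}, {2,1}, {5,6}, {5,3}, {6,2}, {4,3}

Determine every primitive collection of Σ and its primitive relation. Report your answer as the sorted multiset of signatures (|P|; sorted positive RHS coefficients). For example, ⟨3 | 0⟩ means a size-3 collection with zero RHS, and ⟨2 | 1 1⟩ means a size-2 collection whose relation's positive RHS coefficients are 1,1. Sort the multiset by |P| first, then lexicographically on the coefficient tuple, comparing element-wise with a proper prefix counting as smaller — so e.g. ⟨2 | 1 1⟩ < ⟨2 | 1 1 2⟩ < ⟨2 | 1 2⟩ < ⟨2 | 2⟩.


Σ has 9 primitive collections:

  • {1,3}:  v_{1} + v_{3} = 0 ; sig = ⟨2 | 0⟩
  • {4,6}:  v_{4} + v_{6} = 0 ; sig = ⟨2 | 0⟩
  • {1,5}:  v_{1} + v_{5} = v_{6} ; sig = ⟨2 | 1⟩
  • {1,6}:  v_{1} + v_{6} = v_{2} ; sig = ⟨2 | 1⟩
  • {2,3}:  v_{2} + v_{3} = v_{6} ; sig = ⟨2 | 1⟩
  • {2,4}:  v_{2} + v_{4} = v_{1} ; sig = ⟨2 | 1⟩
  • {3,6}:  v_{3} + v_{6} = v_{5} ; sig = ⟨2 | 1⟩
  • {4,5}:  v_{4} + v_{5} = v_{3} ; sig = ⟨2 | 1⟩
  • {2,5}:  v_{2} + v_{5} = 2·v_{6} ; sig = ⟨2 | 2⟩

so the primitive-relation signature multiset is
    |P|=2: 9 collections, coeffs (), (), (1), (1), (1), (1), (1), (1), (2)


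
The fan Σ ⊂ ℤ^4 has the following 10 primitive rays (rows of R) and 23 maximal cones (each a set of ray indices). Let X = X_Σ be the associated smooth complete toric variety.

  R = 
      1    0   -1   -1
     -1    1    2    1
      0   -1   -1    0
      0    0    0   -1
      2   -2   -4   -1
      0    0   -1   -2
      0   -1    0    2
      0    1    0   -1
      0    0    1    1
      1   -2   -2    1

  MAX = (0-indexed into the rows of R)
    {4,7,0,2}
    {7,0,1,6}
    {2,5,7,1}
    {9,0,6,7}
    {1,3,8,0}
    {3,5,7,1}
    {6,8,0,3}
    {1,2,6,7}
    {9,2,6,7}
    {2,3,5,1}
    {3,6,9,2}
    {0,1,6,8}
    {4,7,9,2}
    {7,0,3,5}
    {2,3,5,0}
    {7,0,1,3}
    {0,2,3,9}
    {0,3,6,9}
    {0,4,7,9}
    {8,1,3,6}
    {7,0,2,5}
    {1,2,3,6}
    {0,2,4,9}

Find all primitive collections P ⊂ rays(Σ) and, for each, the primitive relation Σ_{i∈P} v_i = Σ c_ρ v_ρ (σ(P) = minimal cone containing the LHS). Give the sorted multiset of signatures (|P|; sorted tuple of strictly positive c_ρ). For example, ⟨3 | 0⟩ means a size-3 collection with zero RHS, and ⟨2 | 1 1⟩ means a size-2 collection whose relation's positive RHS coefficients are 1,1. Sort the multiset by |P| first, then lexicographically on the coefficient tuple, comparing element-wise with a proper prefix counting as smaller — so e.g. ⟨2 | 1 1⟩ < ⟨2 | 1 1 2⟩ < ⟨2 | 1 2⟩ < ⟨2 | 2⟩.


Primitive collections (20):

  P={1,9}:  v_{1} + v_{9} = v_{6}  ⇒ sig = ⟨2 | 1⟩
  P={5,6}:  v_{5} + v_{6} = v_{2}  ⇒ sig = ⟨2 | 1⟩
  P={5,8}:  v_{5} + v_{8} = v_{3}  ⇒ sig = ⟨2 | 1⟩
  P={1,4}:  v_{1} + v_{4} = v_{7} + v_{9}  ⇒ sig = ⟨2 | 1 1⟩
  P={2,8}:  v_{2} + v_{8} = v_{3} + v_{6}  ⇒ sig = ⟨2 | 1 1⟩
  P={4,8}:  v_{4} + v_{8} = v_{0} + v_{9}  ⇒ sig = ⟨2 | 1 1⟩
  P={7,8}:  v_{7} + v_{8} = v_{0} + v_{1}  ⇒ sig = ⟨2 | 1 1⟩
  P={8,9}:  v_{8} + v_{9} = v_{0} + v_{3} + 2·v_{6}  ⇒ sig = ⟨2 | 1 1 2⟩
  P={4,6}:  v_{4} + v_{6} = v_{7} + 2·v_{9}  ⇒ sig = ⟨2 | 1 2⟩
  P={5,9}:  v_{5} + v_{9} = v_{0} + 2·v_{2}  ⇒ sig = ⟨2 | 1 2⟩
  P={4,5}:  v_{4} + v_{5} = 2·v_{0} + 3·v_{2} + v_{7}  ⇒ sig = ⟨2 | 1 2 3⟩
  P={3,4}:  v_{3} + v_{4} = 2·v_{0} + 2·v_{2}  ⇒ sig = ⟨2 | 2 2⟩
  P={0,1,2}:  v_{0} + v_{1} + v_{2} = 0  ⇒ sig = ⟨3 | 0⟩
  P={3,6,7}:  v_{3} + v_{6} + v_{7} = 0  ⇒ sig = ⟨3 | 0⟩
  P={0,2,6}:  v_{0} + v_{2} + v_{6} = v_{9}  ⇒ sig = ⟨3 | 1⟩
  P={2,3,7}:  v_{2} + v_{3} + v_{7} = v_{5}  ⇒ sig = ⟨3 | 1⟩
  P={0,1,5}:  v_{0} + v_{1} + v_{5} = v_{3} + v_{7}  ⇒ sig = ⟨3 | 1 1⟩
  P={3,7,9}:  v_{3} + v_{7} + v_{9} = v_{0} + v_{2}  ⇒ sig = ⟨3 | 1 1⟩
  P={0,1,3,6}:  v_{0} + v_{1} + v_{3} + v_{6} = v_{8}  ⇒ sig = ⟨4 | 1⟩
  P={0,2,7,9}:  v_{0} + v_{2} + v_{7} + v_{9} = v_{4}  ⇒ sig = ⟨4 | 1⟩

so the primitive-relation signature multiset is
    ⟨2 | 1⟩
    ⟨2 | 1⟩
    ⟨2 | 1⟩
    ⟨2 | 1 1⟩
    ⟨2 | 1 1⟩
    ⟨2 | 1 1⟩
    ⟨2 | 1 1⟩
    ⟨2 | 1 1 2⟩
    ⟨2 | 1 2⟩
    ⟨2 | 1 2⟩
    ⟨2 | 1 2 3⟩
    ⟨2 | 2 2⟩
    ⟨3 | 0⟩
    ⟨3 | 0⟩
    ⟨3 | 1⟩
    ⟨3 | 1⟩
    ⟨3 | 1 1⟩
    ⟨3 | 1 1⟩
    ⟨4 | 1⟩
    ⟨4 | 1⟩


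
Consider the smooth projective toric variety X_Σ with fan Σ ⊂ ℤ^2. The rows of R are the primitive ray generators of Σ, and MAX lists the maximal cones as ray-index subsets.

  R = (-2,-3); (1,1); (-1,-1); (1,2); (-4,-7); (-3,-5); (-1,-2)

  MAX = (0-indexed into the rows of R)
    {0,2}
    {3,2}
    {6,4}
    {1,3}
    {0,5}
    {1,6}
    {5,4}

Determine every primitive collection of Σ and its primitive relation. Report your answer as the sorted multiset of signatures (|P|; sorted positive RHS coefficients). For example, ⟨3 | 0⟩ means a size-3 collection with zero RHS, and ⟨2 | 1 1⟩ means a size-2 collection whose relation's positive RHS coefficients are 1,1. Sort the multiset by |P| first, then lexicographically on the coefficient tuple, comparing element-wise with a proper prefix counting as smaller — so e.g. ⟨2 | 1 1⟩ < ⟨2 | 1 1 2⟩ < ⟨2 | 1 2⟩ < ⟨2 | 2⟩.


Minimal non-faces — 14 found among 7 rays, 7 max cones:

  {1,2}:  v_{1} + v_{2} = 0 ; sig = ⟨2 | 0⟩
  {3,6}:  v_{3} + v_{6} = 0 ; sig = ⟨2 | 0⟩
  {0,1}:  v_{0} + v_{1} = v_{6} ; sig = ⟨2 | 1⟩
  {0,3}:  v_{0} + v_{3} = v_{2} ; sig = ⟨2 | 1⟩
  {0,6}:  v_{0} + v_{6} = v_{5} ; sig = ⟨2 | 1⟩
  {2,6}:  v_{2} + v_{6} = v_{0} ; sig = ⟨2 | 1⟩
  {3,4}:  v_{3} + v_{4} = v_{5} ; sig = ⟨2 | 1⟩
  {3,5}:  v_{3} + v_{5} = v_{0} ; sig = ⟨2 | 1⟩
  {5,6}:  v_{5} + v_{6} = v_{4} ; sig = ⟨2 | 1⟩
  {2,4}:  v_{2} + v_{4} = v_{0} + v_{5} ; sig = ⟨2 | 1 1⟩
  {0,4}:  v_{0} + v_{4} = 2·v_{5} ; sig = ⟨2 | 2⟩
  {1,5}:  v_{1} + v_{5} = 2·v_{6} ; sig = ⟨2 | 2⟩
  {2,5}:  v_{2} + v_{5} = 2·v_{0} ; sig = ⟨2 | 2⟩
  {1,4}:  v_{1} + v_{4} = 3·v_{6} ; sig = ⟨2 | 3⟩

Sorted signature multiset PRS(X):
    ⟨2 | 0⟩
    ⟨2 | 0⟩
    ⟨2 | 1⟩
    ⟨2 | 1⟩
    ⟨2 | 1⟩
    ⟨2 | 1⟩
    ⟨2 | 1⟩
    ⟨2 | 1⟩
    ⟨2 | 1⟩
    ⟨2 | 1 1⟩
    ⟨2 | 2⟩
    ⟨2 | 2⟩
    ⟨2 | 2⟩
    ⟨2 | 3⟩


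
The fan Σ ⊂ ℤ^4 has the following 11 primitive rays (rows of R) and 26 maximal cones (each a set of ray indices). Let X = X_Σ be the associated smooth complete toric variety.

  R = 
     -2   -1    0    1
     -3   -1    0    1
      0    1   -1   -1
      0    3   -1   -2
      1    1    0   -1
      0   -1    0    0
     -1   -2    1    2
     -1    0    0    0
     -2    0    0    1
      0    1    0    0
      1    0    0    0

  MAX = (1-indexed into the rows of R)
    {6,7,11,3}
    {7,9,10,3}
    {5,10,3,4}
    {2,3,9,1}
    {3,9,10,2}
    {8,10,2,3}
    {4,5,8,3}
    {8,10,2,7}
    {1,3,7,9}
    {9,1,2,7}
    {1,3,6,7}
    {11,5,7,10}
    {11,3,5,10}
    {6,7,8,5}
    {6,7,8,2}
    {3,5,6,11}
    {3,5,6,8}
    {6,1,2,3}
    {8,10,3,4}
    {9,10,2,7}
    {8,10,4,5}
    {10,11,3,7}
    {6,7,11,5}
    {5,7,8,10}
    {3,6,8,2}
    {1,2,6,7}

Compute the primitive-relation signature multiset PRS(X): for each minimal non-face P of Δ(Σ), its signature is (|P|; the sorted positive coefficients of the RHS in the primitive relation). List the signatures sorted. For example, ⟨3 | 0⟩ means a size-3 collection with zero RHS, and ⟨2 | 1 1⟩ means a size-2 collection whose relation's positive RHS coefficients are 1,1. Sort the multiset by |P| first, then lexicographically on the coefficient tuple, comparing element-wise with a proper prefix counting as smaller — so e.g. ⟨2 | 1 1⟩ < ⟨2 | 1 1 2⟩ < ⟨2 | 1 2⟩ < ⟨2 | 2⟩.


Minimal non-faces — 22 found among 11 rays, 26 max cones:

  P = {6,10}:  v_{6} + v_{10} = 0  so sig = ⟨2 | 0⟩
  P = {8,11}:  v_{8} + v_{11} = 0  so sig = ⟨2 | 0⟩
  P = {1,5}:  v_{1} + v_{5} = v_{8}  so sig = ⟨2 | 1⟩
  P = {1,8}:  v_{1} + v_{8} = v_{2}  so sig = ⟨2 | 1⟩
  P = {1,10}:  v_{1} + v_{10} = v_{9}  so sig = ⟨2 | 1⟩
  P = {2,11}:  v_{2} + v_{11} = v_{1}  so sig = ⟨2 | 1⟩
  P = {6,9}:  v_{6} + v_{9} = v_{1}  so sig = ⟨2 | 1⟩
  P = {1,11}:  v_{1} + v_{11} = v_{3} + v_{7}  so sig = ⟨2 | 1 1⟩
  P = {4,7}:  v_{4} + v_{7} = v_{8} + v_{10}  so sig = ⟨2 | 1 1⟩
  P = {5,9}:  v_{5} + v_{9} = v_{8} + v_{10}  so sig = ⟨2 | 1 1⟩
  P = {8,9}:  v_{8} + v_{9} = v_{2} + v_{10}  so sig = ⟨2 | 1 1⟩
  P = {4,6}:  v_{4} + v_{6} = v_{3} + v_{5} + v_{8}  so sig = ⟨2 | 1 1 1⟩
  P = {4,11}:  v_{4} + v_{11} = v_{3} + v_{5} + v_{10}  so sig = ⟨2 | 1 1 1⟩
  P = {9,11}:  v_{9} + v_{11} = v_{3} + v_{7} + v_{10}  so sig = ⟨2 | 1 1 1⟩
  P = {1,4}:  v_{1} + v_{4} = v_{3} + 2·v_{8} + v_{10}  so sig = ⟨2 | 1 1 2⟩
  P = {2,4}:  v_{2} + v_{4} = v_{3} + 3·v_{8} + v_{10}  so sig = ⟨2 | 1 1 3⟩
  P = {4,9}:  v_{4} + v_{9} = v_{3} + 2·v_{8} + 2·v_{10}  so sig = ⟨2 | 1 2 2⟩
  P = {2,5}:  v_{2} + v_{5} = 2·v_{8}  so sig = ⟨2 | 2⟩
  P = {3,5,7}:  v_{3} + v_{5} + v_{7} = 0  so sig = ⟨3 | 0⟩
  P = {3,7,8}:  v_{3} + v_{7} + v_{8} = v_{1}  so sig = ⟨3 | 1⟩
  P = {2,3,7}:  v_{2} + v_{3} + v_{7} = 2·v_{1}  so sig = ⟨3 | 2⟩
  P = {3,5,8,10}:  v_{3} + v_{5} + v_{8} + v_{10} = v_{4}  so sig = ⟨4 | 1⟩

Sorted signature multiset PRS(X):
    |P|=2: 18 collections, coeffs (), (), (1), (1), (1), (1), (1), (1,1), (1,1), (1,1), (1,1), (1,1,1), (1,1,1), (1,1,1), (1,1,2), (1,1,3), (1,2,2), (2)
    |P|=3: 3 collections, coeffs (), (1), (2)
    |P|=4: 1 collection, coeffs (1)


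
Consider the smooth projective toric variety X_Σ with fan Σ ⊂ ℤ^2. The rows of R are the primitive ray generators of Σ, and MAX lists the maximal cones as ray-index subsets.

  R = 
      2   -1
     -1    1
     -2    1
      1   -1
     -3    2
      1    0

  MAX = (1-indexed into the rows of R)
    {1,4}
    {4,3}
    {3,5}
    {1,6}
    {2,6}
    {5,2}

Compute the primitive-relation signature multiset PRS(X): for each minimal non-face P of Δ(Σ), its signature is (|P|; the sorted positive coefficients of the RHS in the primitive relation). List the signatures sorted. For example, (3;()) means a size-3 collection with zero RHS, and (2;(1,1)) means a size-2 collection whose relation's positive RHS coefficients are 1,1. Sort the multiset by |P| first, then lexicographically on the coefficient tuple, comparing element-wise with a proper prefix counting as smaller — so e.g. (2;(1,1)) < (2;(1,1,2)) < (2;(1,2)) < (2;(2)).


The 9 primitive collections of Σ (r=6, n=2):

  P = {1,3}:  v_{1} + v_{3} = 0  →  sig = (2;())
  P = {2,4}:  v_{2} + v_{4} = 0  →  sig = (2;())
  P = {1,2}:  v_{1} + v_{2} = v_{6}  →  sig = (2;(1))
  P = {1,5}:  v_{1} + v_{5} = v_{2}  →  sig = (2;(1))
  P = {2,3}:  v_{2} + v_{3} = v_{5}  →  sig = (2;(1))
  P = {3,6}:  v_{3} + v_{6} = v_{2}  →  sig = (2;(1))
  P = {4,5}:  v_{4} + v_{5} = v_{3}  →  sig = (2;(1))
  P = {4,6}:  v_{4} + v_{6} = v_{1}  →  sig = (2;(1))
  P = {5,6}:  v_{5} + v_{6} = 2·v_{2}  →  sig = (2;(2))

so the primitive-relation signature multiset is
    (2;())
    (2;())
    (2;(1))
    (2;(1))
    (2;(1))
    (2;(1))
    (2;(1))
    (2;(1))
    (2;(2))


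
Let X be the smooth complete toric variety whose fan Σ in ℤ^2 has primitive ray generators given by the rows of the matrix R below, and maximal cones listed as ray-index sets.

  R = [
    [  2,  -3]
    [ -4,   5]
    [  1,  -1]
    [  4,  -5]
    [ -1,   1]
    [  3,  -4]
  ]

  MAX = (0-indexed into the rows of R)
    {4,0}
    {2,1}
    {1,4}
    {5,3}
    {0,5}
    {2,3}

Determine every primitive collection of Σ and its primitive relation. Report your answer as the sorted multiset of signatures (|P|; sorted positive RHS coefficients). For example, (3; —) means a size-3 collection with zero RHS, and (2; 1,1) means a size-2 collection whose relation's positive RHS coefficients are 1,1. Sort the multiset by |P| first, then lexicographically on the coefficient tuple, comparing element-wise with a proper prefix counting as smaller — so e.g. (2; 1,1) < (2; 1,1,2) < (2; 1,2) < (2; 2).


Δ(Σ) — 6 vertices, 9 min non-faces:

  {1,3}:  v_{1} + v_{3} = 0 ; sig = (2; —)
  {2,4}:  v_{2} + v_{4} = 0 ; sig = (2; —)
  {0,2}:  v_{0} + v_{2} = v_{5} ; sig = (2; 1)
  {1,5}:  v_{1} + v_{5} = v_{4} ; sig = (2; 1)
  {2,5}:  v_{2} + v_{5} = v_{3} ; sig = (2; 1)
  {3,4}:  v_{3} + v_{4} = v_{5} ; sig = (2; 1)
  {4,5}:  v_{4} + v_{5} = v_{0} ; sig = (2; 1)
  {0,1}:  v_{0} + v_{1} = 2·v_{4} ; sig = (2; 2)
  {0,3}:  v_{0} + v_{3} = 2·v_{5} ; sig = (2; 2)

Signatures (|P|; sorted positive RHS coefficients), sorted:
    (2; —)
    (2; —)
    (2; 1)
    (2; 1)
    (2; 1)
    (2; 1)
    (2; 1)
    (2; 2)
    (2; 2)


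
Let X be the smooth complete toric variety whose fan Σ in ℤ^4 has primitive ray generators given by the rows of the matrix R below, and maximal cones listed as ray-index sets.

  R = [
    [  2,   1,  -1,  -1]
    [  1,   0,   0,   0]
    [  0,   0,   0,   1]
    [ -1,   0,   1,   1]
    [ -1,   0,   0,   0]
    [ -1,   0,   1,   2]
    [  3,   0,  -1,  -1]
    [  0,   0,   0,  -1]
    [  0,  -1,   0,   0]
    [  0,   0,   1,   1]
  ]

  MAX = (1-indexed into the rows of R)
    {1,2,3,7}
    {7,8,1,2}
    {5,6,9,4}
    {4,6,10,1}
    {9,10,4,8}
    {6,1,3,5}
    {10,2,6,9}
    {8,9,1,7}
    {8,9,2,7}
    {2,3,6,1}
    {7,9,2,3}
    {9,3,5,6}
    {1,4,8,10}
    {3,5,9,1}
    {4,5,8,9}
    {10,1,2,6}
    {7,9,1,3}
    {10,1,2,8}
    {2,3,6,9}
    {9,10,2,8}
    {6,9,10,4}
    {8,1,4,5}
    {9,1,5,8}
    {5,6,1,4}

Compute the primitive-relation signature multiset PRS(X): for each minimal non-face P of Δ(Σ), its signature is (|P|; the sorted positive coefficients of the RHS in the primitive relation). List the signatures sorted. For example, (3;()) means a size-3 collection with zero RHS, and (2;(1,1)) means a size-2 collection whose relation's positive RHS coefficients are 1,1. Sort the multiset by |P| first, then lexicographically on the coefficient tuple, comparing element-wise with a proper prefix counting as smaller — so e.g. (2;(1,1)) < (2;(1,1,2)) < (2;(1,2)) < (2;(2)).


Primitive collections (15):

  P={2,5}:  v_{2} + v_{5} = 0 — sig = (2;())
  P={3,8}:  v_{3} + v_{8} = 0 — sig = (2;())
  P={2,4}:  v_{2} + v_{4} = v_{10} — sig = (2;(1))
  P={3,4}:  v_{3} + v_{4} = v_{6} — sig = (2;(1))
  P={5,10}:  v_{5} + v_{10} = v_{4} — sig = (2;(1))
  P={6,8}:  v_{6} + v_{8} = v_{4} — sig = (2;(1))
  P={3,10}:  v_{3} + v_{10} = v_{2} + v_{6} — sig = (2;(1,1))
  P={5,7}:  v_{5} + v_{7} = v_{1} + v_{9} — sig = (2;(1,1))
  P={6,7}:  v_{6} + v_{7} = 2·v_{2} + v_{3} — sig = (2;(1,2))
  P={4,7}:  v_{4} + v_{7} = 2·v_{2} — sig = (2;(2))
  P={7,10}:  v_{7} + v_{10} = 3·v_{2} — sig = (2;(3))
  P={1,2,9}:  v_{1} + v_{2} + v_{9} = v_{7} — sig = (3;(1))
  P={1,4,9}:  v_{1} + v_{4} + v_{9} = v_{2} — sig = (3;(1))
  P={1,6,9}:  v_{1} + v_{6} + v_{9} = v_{2} + v_{3} — sig = (3;(1,1))
  P={1,9,10}:  v_{1} + v_{9} + v_{10} = 2·v_{2} — sig = (3;(2))

Sorted signature multiset PRS(X):
    |P|=2: 11 collections, coeffs (), (), (1), (1), (1), (1), (1,1), (1,1), (1,2), (2), (3)
    |P|=3: 4 collections, coeffs (1), (1), (1,1), (2)
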